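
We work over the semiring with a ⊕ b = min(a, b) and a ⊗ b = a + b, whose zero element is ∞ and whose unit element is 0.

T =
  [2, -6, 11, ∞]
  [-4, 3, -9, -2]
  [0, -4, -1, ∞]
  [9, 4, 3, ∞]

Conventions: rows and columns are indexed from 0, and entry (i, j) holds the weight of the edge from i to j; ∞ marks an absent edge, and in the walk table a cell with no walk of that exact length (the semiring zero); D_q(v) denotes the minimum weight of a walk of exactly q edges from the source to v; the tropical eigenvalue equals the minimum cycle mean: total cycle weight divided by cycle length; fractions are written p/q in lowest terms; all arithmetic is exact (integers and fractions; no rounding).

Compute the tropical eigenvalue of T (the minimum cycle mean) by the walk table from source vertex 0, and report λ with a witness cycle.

q=0: [0, ∞, ∞, ∞]
q=1: [2, -6, 11, ∞]
q=2: [-10, -4, -15, -8]
q=3: [-15, -19, -16, -6]
q=4: [-23, -21, -28, -21]
Optimal cycle mean attained by: cycle 1->2->1, total (-9) + (-4), length 2.
Answer: λ = -13/2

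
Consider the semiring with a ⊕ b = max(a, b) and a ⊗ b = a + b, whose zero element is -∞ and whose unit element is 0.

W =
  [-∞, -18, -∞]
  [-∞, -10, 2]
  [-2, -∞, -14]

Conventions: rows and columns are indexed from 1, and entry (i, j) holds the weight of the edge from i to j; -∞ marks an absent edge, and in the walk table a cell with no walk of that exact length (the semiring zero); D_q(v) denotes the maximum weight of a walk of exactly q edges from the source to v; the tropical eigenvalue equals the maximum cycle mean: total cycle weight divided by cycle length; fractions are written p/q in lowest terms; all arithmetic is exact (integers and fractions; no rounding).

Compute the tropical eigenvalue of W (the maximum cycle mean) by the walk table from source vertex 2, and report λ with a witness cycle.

q=0: [-∞, 0, -∞]
q=1: [-∞, -10, 2]
q=2: [0, -20, -8]
q=3: [-10, -18, -18]
Optimal cycle mean attained by: cycle 1->2->3->1, total (-18) + 2 + (-2), length 3.
Answer: λ = -6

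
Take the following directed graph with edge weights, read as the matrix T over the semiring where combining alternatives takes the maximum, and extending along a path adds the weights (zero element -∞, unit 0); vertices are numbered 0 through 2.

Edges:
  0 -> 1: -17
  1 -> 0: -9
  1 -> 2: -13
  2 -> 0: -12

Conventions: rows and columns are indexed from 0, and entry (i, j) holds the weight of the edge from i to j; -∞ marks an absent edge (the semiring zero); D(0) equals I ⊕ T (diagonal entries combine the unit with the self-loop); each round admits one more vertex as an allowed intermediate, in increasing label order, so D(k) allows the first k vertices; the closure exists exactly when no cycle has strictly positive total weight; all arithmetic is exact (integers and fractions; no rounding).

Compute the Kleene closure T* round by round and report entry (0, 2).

D(0):
  [0, -17, -∞]
  [-9, 0, -13]
  [-12, -∞, 0]
D(1):
  [0, -17, -∞]
  [-9, 0, -13]
  [-12, -29, 0]
D(2):
  [0, -17, -30]
  [-9, 0, -13]
  [-12, -29, 0]
D(3):
  [0, -17, -30]
  [-9, 0, -13]
  [-12, -29, 0]
Answer: T*[0][2] = -30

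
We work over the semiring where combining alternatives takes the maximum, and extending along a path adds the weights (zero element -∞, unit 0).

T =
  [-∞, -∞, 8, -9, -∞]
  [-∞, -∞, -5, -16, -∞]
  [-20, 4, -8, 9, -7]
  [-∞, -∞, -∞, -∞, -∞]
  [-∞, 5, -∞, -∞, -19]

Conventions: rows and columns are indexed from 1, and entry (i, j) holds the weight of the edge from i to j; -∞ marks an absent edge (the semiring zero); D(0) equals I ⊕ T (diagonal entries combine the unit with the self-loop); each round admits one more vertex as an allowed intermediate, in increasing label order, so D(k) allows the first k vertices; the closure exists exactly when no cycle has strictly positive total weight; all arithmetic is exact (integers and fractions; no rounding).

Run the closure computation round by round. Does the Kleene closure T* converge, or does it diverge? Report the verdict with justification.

D(0):
  [0, -∞, 8, -9, -∞]
  [-∞, 0, -5, -16, -∞]
  [-20, 4, 0, 9, -7]
  [-∞, -∞, -∞, 0, -∞]
  [-∞, 5, -∞, -∞, 0]
D(1):
  [0, -∞, 8, -9, -∞]
  [-∞, 0, -5, -16, -∞]
  [-20, 4, 0, 9, -7]
  [-∞, -∞, -∞, 0, -∞]
  [-∞, 5, -∞, -∞, 0]
D(2):
  [0, -∞, 8, -9, -∞]
  [-∞, 0, -5, -16, -∞]
  [-20, 4, 0, 9, -7]
  [-∞, -∞, -∞, 0, -∞]
  [-∞, 5, 0, -11, 0]
D(3):
  [0, 12, 8, 17, 1]
  [-25, 0, -5, 4, -12]
  [-20, 4, 0, 9, -7]
  [-∞, -∞, -∞, 0, -∞]
  [-20, 5, 0, 9, 0]
D(4):
  [0, 12, 8, 17, 1]
  [-25, 0, -5, 4, -12]
  [-20, 4, 0, 9, -7]
  [-∞, -∞, -∞, 0, -∞]
  [-20, 5, 0, 9, 0]
D(5):
  [0, 12, 8, 17, 1]
  [-25, 0, -5, 4, -12]
  [-20, 4, 0, 9, -7]
  [-∞, -∞, -∞, 0, -∞]
  [-20, 5, 0, 9, 0]
Key observation: every diagonal entry stays at the unit through all rounds, so no improving cycle exists.
Answer: CONVERGES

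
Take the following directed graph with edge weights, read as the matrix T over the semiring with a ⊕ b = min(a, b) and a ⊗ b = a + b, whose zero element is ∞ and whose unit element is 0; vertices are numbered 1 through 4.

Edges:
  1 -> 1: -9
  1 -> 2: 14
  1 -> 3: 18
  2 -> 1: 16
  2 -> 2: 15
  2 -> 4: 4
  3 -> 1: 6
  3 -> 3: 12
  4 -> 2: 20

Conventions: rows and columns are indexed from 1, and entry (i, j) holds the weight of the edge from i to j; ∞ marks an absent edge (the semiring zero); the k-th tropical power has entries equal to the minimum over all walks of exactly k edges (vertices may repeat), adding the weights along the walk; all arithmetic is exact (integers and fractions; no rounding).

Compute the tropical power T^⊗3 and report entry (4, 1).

T^⊗2:
  [-18, 5, 9, 18]
  [7, 24, 34, 19]
  [-3, 20, 24, ∞]
  [36, 35, ∞, 24]
T^⊗3:
  [-27, -4, 0, 9]
  [-2, 21, 25, 28]
  [-12, 11, 15, 24]
  [27, 44, 54, 39]
Key observation: the optimum is the walk 4->2->1->1, with weight 20 + 16 + (-9) = 27.
Optimal value attained by: walk 4->2->1->1.
Answer: (T^⊗3)[4][1] = 27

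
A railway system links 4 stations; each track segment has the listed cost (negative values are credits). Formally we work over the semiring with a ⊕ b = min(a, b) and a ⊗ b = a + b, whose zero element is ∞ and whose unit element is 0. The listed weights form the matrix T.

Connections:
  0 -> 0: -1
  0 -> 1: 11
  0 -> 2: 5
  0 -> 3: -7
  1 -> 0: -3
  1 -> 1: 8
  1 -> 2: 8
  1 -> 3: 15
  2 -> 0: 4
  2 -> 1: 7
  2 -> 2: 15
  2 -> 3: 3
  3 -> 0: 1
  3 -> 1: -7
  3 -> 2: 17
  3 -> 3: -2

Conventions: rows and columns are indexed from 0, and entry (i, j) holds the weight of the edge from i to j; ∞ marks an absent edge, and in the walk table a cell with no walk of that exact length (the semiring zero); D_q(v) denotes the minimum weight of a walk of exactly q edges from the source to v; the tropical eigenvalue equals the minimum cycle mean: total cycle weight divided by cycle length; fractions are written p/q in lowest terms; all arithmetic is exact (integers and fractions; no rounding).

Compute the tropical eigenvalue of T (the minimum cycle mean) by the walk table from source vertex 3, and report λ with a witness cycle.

q=0: [∞, ∞, ∞, 0]
q=1: [1, -7, 17, -2]
q=2: [-10, -9, 1, -6]
q=3: [-12, -13, -5, -17]
q=4: [-16, -24, -7, -19]
Optimal cycle mean attained by: cycle 0->3->1->0, total (-7) + (-7) + (-3), length 3.
Answer: λ = -17/3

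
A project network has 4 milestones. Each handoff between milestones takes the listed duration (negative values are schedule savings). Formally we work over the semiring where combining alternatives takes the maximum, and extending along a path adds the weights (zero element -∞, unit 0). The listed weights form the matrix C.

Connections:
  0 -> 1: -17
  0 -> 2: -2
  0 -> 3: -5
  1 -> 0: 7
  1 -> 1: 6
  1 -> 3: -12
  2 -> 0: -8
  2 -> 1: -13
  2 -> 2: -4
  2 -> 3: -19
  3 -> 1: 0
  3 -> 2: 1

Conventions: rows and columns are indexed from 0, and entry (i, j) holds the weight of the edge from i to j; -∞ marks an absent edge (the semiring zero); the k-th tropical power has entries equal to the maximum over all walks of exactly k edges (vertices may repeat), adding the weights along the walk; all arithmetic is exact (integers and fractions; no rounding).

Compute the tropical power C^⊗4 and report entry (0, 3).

C^⊗2:
  [-10, -5, -4, -21]
  [13, 12, 5, 2]
  [-6, -7, -8, -13]
  [7, 6, -3, -12]
C^⊗3:
  [2, 1, -8, -15]
  [19, 18, 11, 8]
  [0, -1, -8, -11]
  [13, 12, 5, 2]
C^⊗4:
  [8, 7, 0, -3]
  [25, 24, 17, 14]
  [6, 5, -2, -5]
  [19, 18, 11, 8]
Key observation: the optimum is the walk 0->3->1->0->3, with weight (-5) + 0 + 7 + (-5) = -3.
Optimal value attained by: walk 0->3->1->0->3.
Answer: (C^⊗4)[0][3] = -3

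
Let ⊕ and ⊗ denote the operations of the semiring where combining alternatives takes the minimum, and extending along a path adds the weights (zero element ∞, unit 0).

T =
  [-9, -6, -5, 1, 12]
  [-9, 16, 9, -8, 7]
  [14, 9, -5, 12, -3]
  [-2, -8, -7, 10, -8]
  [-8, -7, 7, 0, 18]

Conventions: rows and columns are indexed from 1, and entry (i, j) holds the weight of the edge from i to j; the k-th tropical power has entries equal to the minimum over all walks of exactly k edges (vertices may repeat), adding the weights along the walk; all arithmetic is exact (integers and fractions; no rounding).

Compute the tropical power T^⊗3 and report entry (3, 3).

T^⊗2:
  [-18, -15, -14, -14, -8]
  [-18, -16, -15, -8, -16]
  [-11, -10, -10, -3, -8]
  [-17, -15, -12, -16, -10]
  [-17, -14, -13, -15, -8]
T^⊗3:
  [-27, -24, -23, -23, -22]
  [-27, -24, -23, -24, -18]
  [-20, -17, -16, -18, -13]
  [-26, -24, -23, -23, -24]
  [-26, -23, -22, -22, -23]
Key observation: the optimum is the walk 3->5->1->3, with weight (-3) + (-8) + (-5) = -16.
Optimal value attained by: walk 3->5->1->3.
Answer: (T^⊗3)[3][3] = -16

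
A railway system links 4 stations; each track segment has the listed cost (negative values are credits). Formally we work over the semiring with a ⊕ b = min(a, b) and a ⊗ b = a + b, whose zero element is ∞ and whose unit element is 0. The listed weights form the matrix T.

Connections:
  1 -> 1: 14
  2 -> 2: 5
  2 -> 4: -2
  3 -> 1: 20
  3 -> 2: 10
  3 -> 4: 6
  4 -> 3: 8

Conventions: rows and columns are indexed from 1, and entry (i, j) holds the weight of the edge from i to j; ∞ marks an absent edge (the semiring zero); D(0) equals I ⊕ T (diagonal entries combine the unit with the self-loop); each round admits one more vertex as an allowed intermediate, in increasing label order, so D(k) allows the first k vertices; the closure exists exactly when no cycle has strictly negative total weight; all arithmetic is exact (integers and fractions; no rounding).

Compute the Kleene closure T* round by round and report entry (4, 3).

D(0):
  [0, ∞, ∞, ∞]
  [∞, 0, ∞, -2]
  [20, 10, 0, 6]
  [∞, ∞, 8, 0]
D(1):
  [0, ∞, ∞, ∞]
  [∞, 0, ∞, -2]
  [20, 10, 0, 6]
  [∞, ∞, 8, 0]
D(2):
  [0, ∞, ∞, ∞]
  [∞, 0, ∞, -2]
  [20, 10, 0, 6]
  [∞, ∞, 8, 0]
D(3):
  [0, ∞, ∞, ∞]
  [∞, 0, ∞, -2]
  [20, 10, 0, 6]
  [28, 18, 8, 0]
D(4):
  [0, ∞, ∞, ∞]
  [26, 0, 6, -2]
  [20, 10, 0, 6]
  [28, 18, 8, 0]
Answer: T*[4][3] = 8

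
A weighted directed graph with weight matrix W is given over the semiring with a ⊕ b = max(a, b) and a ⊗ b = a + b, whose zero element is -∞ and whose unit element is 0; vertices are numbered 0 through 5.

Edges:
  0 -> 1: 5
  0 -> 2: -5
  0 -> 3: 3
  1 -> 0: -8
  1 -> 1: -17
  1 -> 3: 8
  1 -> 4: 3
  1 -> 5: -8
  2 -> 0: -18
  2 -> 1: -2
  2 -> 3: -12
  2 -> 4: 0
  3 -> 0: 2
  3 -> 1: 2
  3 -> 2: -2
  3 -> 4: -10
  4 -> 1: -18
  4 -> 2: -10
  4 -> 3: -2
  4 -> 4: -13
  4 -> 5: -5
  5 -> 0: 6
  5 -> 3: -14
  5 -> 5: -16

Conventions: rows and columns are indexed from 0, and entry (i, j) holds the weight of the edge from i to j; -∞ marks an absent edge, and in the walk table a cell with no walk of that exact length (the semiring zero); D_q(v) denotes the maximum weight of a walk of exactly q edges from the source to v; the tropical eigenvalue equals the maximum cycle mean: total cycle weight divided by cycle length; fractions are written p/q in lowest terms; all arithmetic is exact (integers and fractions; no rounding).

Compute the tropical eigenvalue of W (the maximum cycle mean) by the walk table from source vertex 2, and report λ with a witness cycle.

q=0: [-∞, -∞, 0, -∞, -∞, -∞]
q=1: [-18, -2, -∞, -12, 0, -∞]
q=2: [-10, -10, -10, 6, 1, -5]
q=3: [8, 8, 4, -1, -4, -4]
q=4: [2, 13, 3, 16, 11, 0]
q=5: [18, 18, 14, 21, 16, 6]
q=6: [23, 23, 19, 26, 21, 11]
Optimal cycle mean attained by: cycle 0->1->3->0, total 5 + 8 + 2, length 3.
Answer: λ = 5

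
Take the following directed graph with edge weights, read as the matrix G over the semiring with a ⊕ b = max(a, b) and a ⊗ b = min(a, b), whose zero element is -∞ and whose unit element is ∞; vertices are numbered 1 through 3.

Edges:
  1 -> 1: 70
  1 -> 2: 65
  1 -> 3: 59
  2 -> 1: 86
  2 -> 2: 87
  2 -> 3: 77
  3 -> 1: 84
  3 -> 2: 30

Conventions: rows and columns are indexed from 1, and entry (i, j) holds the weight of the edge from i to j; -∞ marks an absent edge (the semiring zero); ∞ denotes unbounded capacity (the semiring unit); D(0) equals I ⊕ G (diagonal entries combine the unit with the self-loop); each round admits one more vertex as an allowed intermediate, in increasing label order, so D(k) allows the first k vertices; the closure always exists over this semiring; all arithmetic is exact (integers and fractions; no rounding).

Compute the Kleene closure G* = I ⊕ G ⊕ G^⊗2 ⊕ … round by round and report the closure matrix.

D(0):
  [∞, 65, 59]
  [86, ∞, 77]
  [84, 30, ∞]
D(1):
  [∞, 65, 59]
  [86, ∞, 77]
  [84, 65, ∞]
D(2):
  [∞, 65, 65]
  [86, ∞, 77]
  [84, 65, ∞]
D(3):
  [∞, 65, 65]
  [86, ∞, 77]
  [84, 65, ∞]
Answer: G* = [[∞, 65, 65], [86, ∞, 77], [84, 65, ∞]]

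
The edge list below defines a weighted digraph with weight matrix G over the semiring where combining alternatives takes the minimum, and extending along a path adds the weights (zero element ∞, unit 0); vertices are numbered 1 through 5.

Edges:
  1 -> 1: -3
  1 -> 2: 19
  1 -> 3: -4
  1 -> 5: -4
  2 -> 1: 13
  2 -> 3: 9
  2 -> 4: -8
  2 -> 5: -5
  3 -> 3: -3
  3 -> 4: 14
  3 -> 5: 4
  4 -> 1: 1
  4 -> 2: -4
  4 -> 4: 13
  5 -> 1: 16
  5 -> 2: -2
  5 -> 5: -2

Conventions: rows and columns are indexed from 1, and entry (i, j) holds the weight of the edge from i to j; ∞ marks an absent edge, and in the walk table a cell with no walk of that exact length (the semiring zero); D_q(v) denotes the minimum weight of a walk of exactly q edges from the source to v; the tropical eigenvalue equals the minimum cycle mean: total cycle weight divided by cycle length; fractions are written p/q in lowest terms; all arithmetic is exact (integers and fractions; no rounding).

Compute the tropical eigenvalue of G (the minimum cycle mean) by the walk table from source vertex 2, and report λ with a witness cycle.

q=0: [∞, 0, ∞, ∞, ∞]
q=1: [13, ∞, 9, -8, -5]
q=2: [-7, -12, 6, 5, -7]
q=3: [-10, -9, -11, -20, -17]
q=4: [-19, -24, -14, -17, -19]
q=5: [-22, -21, -23, -32, -29]
Optimal cycle mean attained by: cycle 2->4->2, total (-8) + (-4), length 2.
Answer: λ = -6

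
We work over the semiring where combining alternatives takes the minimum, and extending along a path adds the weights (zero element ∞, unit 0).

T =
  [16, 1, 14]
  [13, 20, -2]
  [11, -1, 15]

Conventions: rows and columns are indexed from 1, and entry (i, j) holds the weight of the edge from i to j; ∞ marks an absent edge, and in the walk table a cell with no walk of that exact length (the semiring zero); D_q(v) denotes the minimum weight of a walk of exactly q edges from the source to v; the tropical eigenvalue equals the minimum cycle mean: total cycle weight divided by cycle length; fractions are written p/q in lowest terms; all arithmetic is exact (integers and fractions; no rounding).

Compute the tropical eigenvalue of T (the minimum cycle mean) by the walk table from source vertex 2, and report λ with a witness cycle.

q=0: [∞, 0, ∞]
q=1: [13, 20, -2]
q=2: [9, -3, 13]
q=3: [10, 10, -5]
Optimal cycle mean attained by: cycle 2->3->2, total (-2) + (-1), length 2.
Answer: λ = -3/2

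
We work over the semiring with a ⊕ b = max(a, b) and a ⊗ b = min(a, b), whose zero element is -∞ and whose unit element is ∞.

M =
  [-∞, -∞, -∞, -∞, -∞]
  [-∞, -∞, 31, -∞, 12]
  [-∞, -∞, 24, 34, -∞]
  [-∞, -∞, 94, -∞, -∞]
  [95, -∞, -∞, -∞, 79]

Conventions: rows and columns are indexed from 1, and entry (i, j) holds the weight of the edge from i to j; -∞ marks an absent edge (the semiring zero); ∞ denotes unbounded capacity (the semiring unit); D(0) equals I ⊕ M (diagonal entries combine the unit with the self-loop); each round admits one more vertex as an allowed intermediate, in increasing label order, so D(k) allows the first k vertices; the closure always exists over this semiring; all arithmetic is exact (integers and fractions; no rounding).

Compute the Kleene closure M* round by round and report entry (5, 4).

D(0):
  [∞, -∞, -∞, -∞, -∞]
  [-∞, ∞, 31, -∞, 12]
  [-∞, -∞, ∞, 34, -∞]
  [-∞, -∞, 94, ∞, -∞]
  [95, -∞, -∞, -∞, ∞]
D(1):
  [∞, -∞, -∞, -∞, -∞]
  [-∞, ∞, 31, -∞, 12]
  [-∞, -∞, ∞, 34, -∞]
  [-∞, -∞, 94, ∞, -∞]
  [95, -∞, -∞, -∞, ∞]
D(2):
  [∞, -∞, -∞, -∞, -∞]
  [-∞, ∞, 31, -∞, 12]
  [-∞, -∞, ∞, 34, -∞]
  [-∞, -∞, 94, ∞, -∞]
  [95, -∞, -∞, -∞, ∞]
D(3):
  [∞, -∞, -∞, -∞, -∞]
  [-∞, ∞, 31, 31, 12]
  [-∞, -∞, ∞, 34, -∞]
  [-∞, -∞, 94, ∞, -∞]
  [95, -∞, -∞, -∞, ∞]
D(4):
  [∞, -∞, -∞, -∞, -∞]
  [-∞, ∞, 31, 31, 12]
  [-∞, -∞, ∞, 34, -∞]
  [-∞, -∞, 94, ∞, -∞]
  [95, -∞, -∞, -∞, ∞]
D(5):
  [∞, -∞, -∞, -∞, -∞]
  [12, ∞, 31, 31, 12]
  [-∞, -∞, ∞, 34, -∞]
  [-∞, -∞, 94, ∞, -∞]
  [95, -∞, -∞, -∞, ∞]
Answer: M*[5][4] = -∞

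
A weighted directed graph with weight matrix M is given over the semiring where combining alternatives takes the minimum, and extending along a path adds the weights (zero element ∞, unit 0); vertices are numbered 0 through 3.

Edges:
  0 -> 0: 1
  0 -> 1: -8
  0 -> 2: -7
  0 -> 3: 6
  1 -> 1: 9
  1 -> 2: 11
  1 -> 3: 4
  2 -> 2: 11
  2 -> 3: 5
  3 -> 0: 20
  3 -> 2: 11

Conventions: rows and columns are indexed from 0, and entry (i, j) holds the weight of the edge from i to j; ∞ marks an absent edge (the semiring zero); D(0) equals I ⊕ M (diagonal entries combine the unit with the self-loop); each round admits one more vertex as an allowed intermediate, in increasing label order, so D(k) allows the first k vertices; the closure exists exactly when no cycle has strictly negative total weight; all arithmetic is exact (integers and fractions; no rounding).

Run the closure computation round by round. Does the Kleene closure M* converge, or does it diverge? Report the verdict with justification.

D(0):
  [0, -8, -7, 6]
  [∞, 0, 11, 4]
  [∞, ∞, 0, 5]
  [20, ∞, 11, 0]
D(1):
  [0, -8, -7, 6]
  [∞, 0, 11, 4]
  [∞, ∞, 0, 5]
  [20, 12, 11, 0]
D(2):
  [0, -8, -7, -4]
  [∞, 0, 11, 4]
  [∞, ∞, 0, 5]
  [20, 12, 11, 0]
D(3):
  [0, -8, -7, -4]
  [∞, 0, 11, 4]
  [∞, ∞, 0, 5]
  [20, 12, 11, 0]
D(4):
  [0, -8, -7, -4]
  [24, 0, 11, 4]
  [25, 17, 0, 5]
  [20, 12, 11, 0]
Key observation: every diagonal entry stays at the unit through all rounds, so no improving cycle exists.
Answer: CONVERGES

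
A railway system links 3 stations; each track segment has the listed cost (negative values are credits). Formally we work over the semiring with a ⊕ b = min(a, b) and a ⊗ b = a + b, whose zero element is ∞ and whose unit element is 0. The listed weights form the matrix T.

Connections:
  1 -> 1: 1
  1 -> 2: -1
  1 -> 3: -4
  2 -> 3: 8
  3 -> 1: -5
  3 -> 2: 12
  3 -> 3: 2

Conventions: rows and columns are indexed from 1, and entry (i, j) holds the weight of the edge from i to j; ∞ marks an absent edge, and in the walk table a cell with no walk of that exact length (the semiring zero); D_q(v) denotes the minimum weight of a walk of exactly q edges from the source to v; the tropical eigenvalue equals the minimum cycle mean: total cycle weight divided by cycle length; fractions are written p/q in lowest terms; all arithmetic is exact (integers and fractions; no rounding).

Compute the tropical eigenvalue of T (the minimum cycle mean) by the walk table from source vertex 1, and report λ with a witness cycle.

q=0: [0, ∞, ∞]
q=1: [1, -1, -4]
q=2: [-9, 0, -3]
q=3: [-8, -10, -13]
Optimal cycle mean attained by: cycle 1->3->1, total (-4) + (-5), length 2.
Answer: λ = -9/2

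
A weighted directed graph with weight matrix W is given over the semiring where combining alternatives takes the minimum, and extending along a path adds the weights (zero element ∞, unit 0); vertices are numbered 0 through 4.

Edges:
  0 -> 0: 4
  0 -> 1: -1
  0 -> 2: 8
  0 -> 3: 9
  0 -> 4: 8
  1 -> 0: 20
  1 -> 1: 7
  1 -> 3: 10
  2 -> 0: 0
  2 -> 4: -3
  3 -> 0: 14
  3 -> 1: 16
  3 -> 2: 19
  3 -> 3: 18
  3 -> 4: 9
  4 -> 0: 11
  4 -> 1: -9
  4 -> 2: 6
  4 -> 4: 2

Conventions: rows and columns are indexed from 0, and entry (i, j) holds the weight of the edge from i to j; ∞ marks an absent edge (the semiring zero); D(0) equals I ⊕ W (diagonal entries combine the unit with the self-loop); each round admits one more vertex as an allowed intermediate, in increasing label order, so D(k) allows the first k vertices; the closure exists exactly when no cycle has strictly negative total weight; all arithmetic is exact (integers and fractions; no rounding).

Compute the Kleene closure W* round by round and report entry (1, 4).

D(0):
  [0, -1, 8, 9, 8]
  [20, 0, ∞, 10, ∞]
  [0, ∞, 0, ∞, -3]
  [14, 16, 19, 0, 9]
  [11, -9, 6, ∞, 0]
D(1):
  [0, -1, 8, 9, 8]
  [20, 0, 28, 10, 28]
  [0, -1, 0, 9, -3]
  [14, 13, 19, 0, 9]
  [11, -9, 6, 20, 0]
D(2):
  [0, -1, 8, 9, 8]
  [20, 0, 28, 10, 28]
  [0, -1, 0, 9, -3]
  [14, 13, 19, 0, 9]
  [11, -9, 6, 1, 0]
D(3):
  [0, -1, 8, 9, 5]
  [20, 0, 28, 10, 25]
  [0, -1, 0, 9, -3]
  [14, 13, 19, 0, 9]
  [6, -9, 6, 1, 0]
D(4):
  [0, -1, 8, 9, 5]
  [20, 0, 28, 10, 19]
  [0, -1, 0, 9, -3]
  [14, 13, 19, 0, 9]
  [6, -9, 6, 1, 0]
D(5):
  [0, -4, 8, 6, 5]
  [20, 0, 25, 10, 19]
  [0, -12, 0, -2, -3]
  [14, 0, 15, 0, 9]
  [6, -9, 6, 1, 0]
Answer: W*[1][4] = 19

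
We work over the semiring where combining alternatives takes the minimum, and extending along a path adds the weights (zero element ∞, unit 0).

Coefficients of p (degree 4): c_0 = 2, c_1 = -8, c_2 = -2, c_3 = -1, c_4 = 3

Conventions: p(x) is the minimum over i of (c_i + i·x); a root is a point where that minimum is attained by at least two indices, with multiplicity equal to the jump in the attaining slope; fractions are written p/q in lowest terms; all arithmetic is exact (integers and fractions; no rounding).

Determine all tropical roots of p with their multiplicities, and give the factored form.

hull edge (i=0, c=2) to (i=1, c=-8): slope -10, span 1
hull edge (i=1, c=-8) to (i=3, c=-1): slope 7/2, span 2
hull edge (i=3, c=-1) to (i=4, c=3): slope 4, span 1
Factored form: p(x) = 3 ⊗ (x ⊕ (-4)) ⊗ (x ⊕ (-7/2)) ⊗ (x ⊕ (-7/2)) ⊗ (x ⊕ 10)
Answer: roots = -4 (mult 1), -7/2 (mult 2), 10 (mult 1)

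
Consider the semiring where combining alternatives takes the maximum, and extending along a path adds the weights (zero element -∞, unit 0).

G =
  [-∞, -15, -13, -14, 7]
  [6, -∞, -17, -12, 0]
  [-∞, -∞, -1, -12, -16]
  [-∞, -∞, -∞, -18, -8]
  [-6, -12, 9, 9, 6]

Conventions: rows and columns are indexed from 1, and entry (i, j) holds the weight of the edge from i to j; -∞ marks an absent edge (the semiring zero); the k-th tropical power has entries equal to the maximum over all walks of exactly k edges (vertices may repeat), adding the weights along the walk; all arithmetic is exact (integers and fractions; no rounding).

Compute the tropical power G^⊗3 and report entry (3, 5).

G^⊗2:
  [1, -5, 16, 16, 13]
  [-6, -9, 9, 9, 13]
  [-22, -28, -2, -7, -10]
  [-14, -20, 1, 1, -2]
  [0, -6, 15, 15, 12]
G^⊗3:
  [7, 1, 22, 22, 19]
  [7, 1, 22, 22, 19]
  [-16, -22, -1, -1, -4]
  [-8, -14, 7, 7, 4]
  [6, 0, 21, 21, 18]
Key observation: the optimum is the walk 3->5->5->5, with weight (-16) + 6 + 6 = -4.
Optimal value attained by: walk 3->5->5->5.
Answer: (G^⊗3)[3][5] = -4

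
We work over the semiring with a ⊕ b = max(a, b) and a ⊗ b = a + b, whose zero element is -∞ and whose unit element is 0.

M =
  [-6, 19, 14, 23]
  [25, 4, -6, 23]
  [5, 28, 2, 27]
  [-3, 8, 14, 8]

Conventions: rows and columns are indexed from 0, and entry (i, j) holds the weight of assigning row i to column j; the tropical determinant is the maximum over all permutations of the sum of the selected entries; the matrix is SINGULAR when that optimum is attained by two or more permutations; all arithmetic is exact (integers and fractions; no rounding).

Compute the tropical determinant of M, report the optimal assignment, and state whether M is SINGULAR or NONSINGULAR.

σ = (0, 1, 2, 3): (-6) + 4 + 2 + 8 = 8
σ = (0, 1, 3, 2): (-6) + 4 + 27 + 14 = 39
σ = (0, 2, 1, 3): (-6) + (-6) + 28 + 8 = 24
σ = (0, 2, 3, 1): (-6) + (-6) + 27 + 8 = 23
σ = (0, 3, 1, 2): (-6) + 23 + 28 + 14 = 59
σ = (0, 3, 2, 1): (-6) + 23 + 2 + 8 = 27
σ = (1, 0, 2, 3): 19 + 25 + 2 + 8 = 54
σ = (1, 0, 3, 2): 19 + 25 + 27 + 14 = 85
σ = (1, 2, 0, 3): 19 + (-6) + 5 + 8 = 26
σ = (1, 2, 3, 0): 19 + (-6) + 27 + (-3) = 37
σ = (1, 3, 0, 2): 19 + 23 + 5 + 14 = 61
σ = (1, 3, 2, 0): 19 + 23 + 2 + (-3) = 41
σ = (2, 0, 1, 3): 14 + 25 + 28 + 8 = 75
σ = (2, 0, 3, 1): 14 + 25 + 27 + 8 = 74
σ = (2, 1, 0, 3): 14 + 4 + 5 + 8 = 31
σ = (2, 1, 3, 0): 14 + 4 + 27 + (-3) = 42
σ = (2, 3, 0, 1): 14 + 23 + 5 + 8 = 50
σ = (2, 3, 1, 0): 14 + 23 + 28 + (-3) = 62
σ = (3, 0, 1, 2): 23 + 25 + 28 + 14 = 90
σ = (3, 0, 2, 1): 23 + 25 + 2 + 8 = 58
σ = (3, 1, 0, 2): 23 + 4 + 5 + 14 = 46
σ = (3, 1, 2, 0): 23 + 4 + 2 + (-3) = 26
σ = (3, 2, 0, 1): 23 + (-6) + 5 + 8 = 30
σ = (3, 2, 1, 0): 23 + (-6) + 28 + (-3) = 42
Optimal value attained by: σ = (3, 0, 1, 2).
Answer: det⊕(M) = 90; verdict: NONSINGULAR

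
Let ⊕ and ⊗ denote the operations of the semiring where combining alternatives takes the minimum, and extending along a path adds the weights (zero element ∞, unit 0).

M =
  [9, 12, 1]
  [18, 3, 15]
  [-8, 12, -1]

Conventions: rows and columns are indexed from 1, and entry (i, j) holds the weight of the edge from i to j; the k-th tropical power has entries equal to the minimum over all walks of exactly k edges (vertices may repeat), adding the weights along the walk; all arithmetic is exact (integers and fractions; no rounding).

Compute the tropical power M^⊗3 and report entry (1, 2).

M^⊗2:
  [-7, 13, 0]
  [7, 6, 14]
  [-9, 4, -7]
M^⊗3:
  [-8, 5, -6]
  [6, 9, 8]
  [-15, 3, -8]
Key observation: the optimum is the walk 1->3->1->2, with weight 1 + (-8) + 12 = 5.
Optimal value attained by: walk 1->3->1->2.
Answer: (M^⊗3)[1][2] = 5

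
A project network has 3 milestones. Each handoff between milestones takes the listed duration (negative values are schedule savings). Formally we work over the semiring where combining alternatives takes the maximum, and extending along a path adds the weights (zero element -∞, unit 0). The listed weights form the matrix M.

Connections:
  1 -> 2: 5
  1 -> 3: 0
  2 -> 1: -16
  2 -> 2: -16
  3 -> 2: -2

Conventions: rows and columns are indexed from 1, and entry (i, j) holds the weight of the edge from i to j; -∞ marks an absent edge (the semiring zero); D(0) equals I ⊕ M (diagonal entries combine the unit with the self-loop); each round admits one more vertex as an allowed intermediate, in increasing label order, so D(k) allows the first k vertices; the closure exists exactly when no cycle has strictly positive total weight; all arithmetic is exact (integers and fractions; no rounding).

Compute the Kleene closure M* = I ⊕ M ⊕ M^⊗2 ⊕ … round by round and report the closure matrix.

D(0):
  [0, 5, 0]
  [-16, 0, -∞]
  [-∞, -2, 0]
D(1):
  [0, 5, 0]
  [-16, 0, -16]
  [-∞, -2, 0]
D(2):
  [0, 5, 0]
  [-16, 0, -16]
  [-18, -2, 0]
D(3):
  [0, 5, 0]
  [-16, 0, -16]
  [-18, -2, 0]
Answer: M* = [[0, 5, 0], [-16, 0, -16], [-18, -2, 0]]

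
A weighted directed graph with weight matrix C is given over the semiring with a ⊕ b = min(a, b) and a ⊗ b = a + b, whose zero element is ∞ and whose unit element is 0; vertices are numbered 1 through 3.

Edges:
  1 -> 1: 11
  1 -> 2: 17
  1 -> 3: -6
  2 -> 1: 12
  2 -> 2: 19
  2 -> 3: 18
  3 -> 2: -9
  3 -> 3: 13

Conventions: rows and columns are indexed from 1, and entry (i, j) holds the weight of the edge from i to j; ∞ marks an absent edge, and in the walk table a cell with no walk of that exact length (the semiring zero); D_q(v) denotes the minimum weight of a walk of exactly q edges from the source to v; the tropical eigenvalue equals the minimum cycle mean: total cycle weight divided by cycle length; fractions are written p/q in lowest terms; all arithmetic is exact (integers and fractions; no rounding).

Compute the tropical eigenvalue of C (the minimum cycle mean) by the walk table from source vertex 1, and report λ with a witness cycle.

q=0: [0, ∞, ∞]
q=1: [11, 17, -6]
q=2: [22, -15, 5]
q=3: [-3, -4, 3]
Optimal cycle mean attained by: cycle 1->3->2->1, total (-6) + (-9) + 12, length 3.
Answer: λ = -1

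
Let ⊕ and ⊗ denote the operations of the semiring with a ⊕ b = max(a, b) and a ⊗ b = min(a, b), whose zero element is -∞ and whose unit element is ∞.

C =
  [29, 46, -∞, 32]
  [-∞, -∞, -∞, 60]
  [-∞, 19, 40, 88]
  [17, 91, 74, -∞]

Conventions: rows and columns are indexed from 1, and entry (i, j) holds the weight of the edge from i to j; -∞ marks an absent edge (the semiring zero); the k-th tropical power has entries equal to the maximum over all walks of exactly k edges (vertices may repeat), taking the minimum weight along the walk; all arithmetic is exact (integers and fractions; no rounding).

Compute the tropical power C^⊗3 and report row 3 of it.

C^⊗2:
  [29, 32, 32, 46]
  [17, 60, 60, -∞]
  [17, 88, 74, 40]
  [17, 19, 40, 74]
C^⊗3:
  [29, 46, 46, 32]
  [17, 19, 40, 60]
  [17, 40, 40, 74]
  [17, 74, 74, 40]
Answer: row 3 of C^⊗3 = [17, 40, 40, 74]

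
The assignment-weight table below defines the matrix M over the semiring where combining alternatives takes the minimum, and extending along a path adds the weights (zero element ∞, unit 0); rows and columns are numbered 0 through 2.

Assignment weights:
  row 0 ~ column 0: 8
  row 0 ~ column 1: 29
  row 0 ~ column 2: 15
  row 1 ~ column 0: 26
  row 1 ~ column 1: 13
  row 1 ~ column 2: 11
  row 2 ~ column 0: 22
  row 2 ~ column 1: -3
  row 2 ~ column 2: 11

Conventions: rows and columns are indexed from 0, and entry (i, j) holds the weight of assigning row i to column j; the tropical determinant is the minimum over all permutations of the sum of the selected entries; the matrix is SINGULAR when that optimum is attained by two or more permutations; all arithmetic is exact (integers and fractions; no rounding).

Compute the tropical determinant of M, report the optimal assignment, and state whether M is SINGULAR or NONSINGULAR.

σ = (0, 1, 2): 8 + 13 + 11 = 32
σ = (0, 2, 1): 8 + 11 + (-3) = 16
σ = (1, 0, 2): 29 + 26 + 11 = 66
σ = (1, 2, 0): 29 + 11 + 22 = 62
σ = (2, 0, 1): 15 + 26 + (-3) = 38
σ = (2, 1, 0): 15 + 13 + 22 = 50
Optimal value attained by: σ = (0, 2, 1).
Answer: det⊕(M) = 16; verdict: NONSINGULAR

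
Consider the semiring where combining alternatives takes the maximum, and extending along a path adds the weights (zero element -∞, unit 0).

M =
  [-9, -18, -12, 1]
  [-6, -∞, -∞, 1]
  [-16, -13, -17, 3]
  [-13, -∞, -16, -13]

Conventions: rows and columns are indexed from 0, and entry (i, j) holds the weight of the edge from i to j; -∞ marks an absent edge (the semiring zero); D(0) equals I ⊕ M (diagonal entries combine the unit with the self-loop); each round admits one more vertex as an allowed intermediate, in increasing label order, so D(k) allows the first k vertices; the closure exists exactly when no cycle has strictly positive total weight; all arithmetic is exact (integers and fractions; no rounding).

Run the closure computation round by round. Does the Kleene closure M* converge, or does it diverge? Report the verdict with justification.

D(0):
  [0, -18, -12, 1]
  [-6, 0, -∞, 1]
  [-16, -13, 0, 3]
  [-13, -∞, -16, 0]
D(1):
  [0, -18, -12, 1]
  [-6, 0, -18, 1]
  [-16, -13, 0, 3]
  [-13, -31, -16, 0]
D(2):
  [0, -18, -12, 1]
  [-6, 0, -18, 1]
  [-16, -13, 0, 3]
  [-13, -31, -16, 0]
D(3):
  [0, -18, -12, 1]
  [-6, 0, -18, 1]
  [-16, -13, 0, 3]
  [-13, -29, -16, 0]
D(4):
  [0, -18, -12, 1]
  [-6, 0, -15, 1]
  [-10, -13, 0, 3]
  [-13, -29, -16, 0]
Key observation: every diagonal entry stays at the unit through all rounds, so no improving cycle exists.
Answer: CONVERGES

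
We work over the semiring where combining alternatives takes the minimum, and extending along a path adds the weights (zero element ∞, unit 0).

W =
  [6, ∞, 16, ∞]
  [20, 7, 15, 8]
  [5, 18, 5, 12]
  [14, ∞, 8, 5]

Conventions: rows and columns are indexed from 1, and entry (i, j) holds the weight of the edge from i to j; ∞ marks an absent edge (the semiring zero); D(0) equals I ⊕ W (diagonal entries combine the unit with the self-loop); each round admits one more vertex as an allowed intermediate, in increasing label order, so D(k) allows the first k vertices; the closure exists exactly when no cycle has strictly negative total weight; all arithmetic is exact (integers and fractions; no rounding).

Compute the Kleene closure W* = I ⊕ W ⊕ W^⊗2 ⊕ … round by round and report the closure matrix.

D(0):
  [0, ∞, 16, ∞]
  [20, 0, 15, 8]
  [5, 18, 0, 12]
  [14, ∞, 8, 0]
D(1):
  [0, ∞, 16, ∞]
  [20, 0, 15, 8]
  [5, 18, 0, 12]
  [14, ∞, 8, 0]
D(2):
  [0, ∞, 16, ∞]
  [20, 0, 15, 8]
  [5, 18, 0, 12]
  [14, ∞, 8, 0]
D(3):
  [0, 34, 16, 28]
  [20, 0, 15, 8]
  [5, 18, 0, 12]
  [13, 26, 8, 0]
D(4):
  [0, 34, 16, 28]
  [20, 0, 15, 8]
  [5, 18, 0, 12]
  [13, 26, 8, 0]
Answer: W* = [[0, 34, 16, 28], [20, 0, 15, 8], [5, 18, 0, 12], [13, 26, 8, 0]]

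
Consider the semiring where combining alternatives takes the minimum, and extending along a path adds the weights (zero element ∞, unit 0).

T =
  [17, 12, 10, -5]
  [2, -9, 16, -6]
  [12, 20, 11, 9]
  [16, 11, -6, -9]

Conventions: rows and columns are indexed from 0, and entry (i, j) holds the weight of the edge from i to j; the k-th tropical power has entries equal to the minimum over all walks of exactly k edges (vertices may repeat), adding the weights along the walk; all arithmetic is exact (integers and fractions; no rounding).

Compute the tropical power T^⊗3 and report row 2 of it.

T^⊗2:
  [11, 3, -11, -14]
  [-7, -18, -12, -15]
  [22, 11, 3, 0]
  [6, 2, -15, -18]
T^⊗3:
  [1, -6, -20, -23]
  [-16, -27, -21, -24]
  [13, 2, -6, -9]
  [-3, -7, -24, -27]
Answer: row 2 of T^⊗3 = [13, 2, -6, -9]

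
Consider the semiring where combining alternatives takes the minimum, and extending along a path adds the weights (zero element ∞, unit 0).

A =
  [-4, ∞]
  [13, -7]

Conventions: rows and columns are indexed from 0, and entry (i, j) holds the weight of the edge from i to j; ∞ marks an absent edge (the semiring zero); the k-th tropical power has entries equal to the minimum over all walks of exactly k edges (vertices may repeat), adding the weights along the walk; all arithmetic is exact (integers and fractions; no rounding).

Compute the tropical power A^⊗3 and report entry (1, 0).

A^⊗2:
  [-8, ∞]
  [6, -14]
A^⊗3:
  [-12, ∞]
  [-1, -21]
Key observation: the optimum is the walk 1->1->1->0, with weight (-7) + (-7) + 13 = -1.
Optimal value attained by: walk 1->1->1->0.
Answer: (A^⊗3)[1][0] = -1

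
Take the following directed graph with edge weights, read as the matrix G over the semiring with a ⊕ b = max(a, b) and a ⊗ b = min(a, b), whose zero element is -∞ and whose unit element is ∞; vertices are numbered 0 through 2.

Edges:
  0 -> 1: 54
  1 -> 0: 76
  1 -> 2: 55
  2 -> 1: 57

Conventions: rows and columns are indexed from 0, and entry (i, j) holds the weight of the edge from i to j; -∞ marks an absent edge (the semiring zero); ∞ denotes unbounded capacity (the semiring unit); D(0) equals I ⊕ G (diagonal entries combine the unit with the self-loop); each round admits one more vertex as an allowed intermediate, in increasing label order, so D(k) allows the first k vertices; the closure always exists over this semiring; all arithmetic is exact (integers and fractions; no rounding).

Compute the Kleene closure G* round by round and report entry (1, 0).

D(0):
  [∞, 54, -∞]
  [76, ∞, 55]
  [-∞, 57, ∞]
D(1):
  [∞, 54, -∞]
  [76, ∞, 55]
  [-∞, 57, ∞]
D(2):
  [∞, 54, 54]
  [76, ∞, 55]
  [57, 57, ∞]
D(3):
  [∞, 54, 54]
  [76, ∞, 55]
  [57, 57, ∞]
Answer: G*[1][0] = 76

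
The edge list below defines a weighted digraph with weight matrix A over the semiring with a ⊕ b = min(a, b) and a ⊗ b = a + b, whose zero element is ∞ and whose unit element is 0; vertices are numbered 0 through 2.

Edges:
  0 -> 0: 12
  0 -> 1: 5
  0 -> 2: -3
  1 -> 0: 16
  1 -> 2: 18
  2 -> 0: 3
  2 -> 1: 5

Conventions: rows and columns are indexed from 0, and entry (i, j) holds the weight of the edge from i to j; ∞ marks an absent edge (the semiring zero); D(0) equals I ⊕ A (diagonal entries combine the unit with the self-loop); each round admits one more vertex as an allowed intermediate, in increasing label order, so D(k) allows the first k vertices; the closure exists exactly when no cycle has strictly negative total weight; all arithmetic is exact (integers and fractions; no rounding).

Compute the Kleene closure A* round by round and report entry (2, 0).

D(0):
  [0, 5, -3]
  [16, 0, 18]
  [3, 5, 0]
D(1):
  [0, 5, -3]
  [16, 0, 13]
  [3, 5, 0]
D(2):
  [0, 5, -3]
  [16, 0, 13]
  [3, 5, 0]
D(3):
  [0, 2, -3]
  [16, 0, 13]
  [3, 5, 0]
Answer: A*[2][0] = 3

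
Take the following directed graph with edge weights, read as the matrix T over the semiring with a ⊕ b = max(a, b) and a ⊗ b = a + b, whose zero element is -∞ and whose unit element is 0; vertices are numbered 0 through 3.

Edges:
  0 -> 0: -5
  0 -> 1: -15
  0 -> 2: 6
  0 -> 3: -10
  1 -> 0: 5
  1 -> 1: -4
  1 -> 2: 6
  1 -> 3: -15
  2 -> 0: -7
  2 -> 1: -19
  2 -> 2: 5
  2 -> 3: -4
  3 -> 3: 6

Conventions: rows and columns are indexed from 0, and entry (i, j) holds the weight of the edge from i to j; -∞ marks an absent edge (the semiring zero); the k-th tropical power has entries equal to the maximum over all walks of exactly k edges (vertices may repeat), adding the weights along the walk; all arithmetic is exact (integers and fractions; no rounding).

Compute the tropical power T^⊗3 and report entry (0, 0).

T^⊗2:
  [-1, -13, 11, 2]
  [1, -8, 11, 2]
  [-2, -14, 10, 2]
  [-∞, -∞, -∞, 12]
T^⊗3:
  [4, -8, 16, 8]
  [4, -8, 16, 8]
  [3, -9, 15, 8]
  [-∞, -∞, -∞, 18]
Key observation: the optimum is the walk 0->2->2->0, with weight 6 + 5 + (-7) = 4.
Optimal value attained by: walk 0->2->2->0.
Answer: (T^⊗3)[0][0] = 4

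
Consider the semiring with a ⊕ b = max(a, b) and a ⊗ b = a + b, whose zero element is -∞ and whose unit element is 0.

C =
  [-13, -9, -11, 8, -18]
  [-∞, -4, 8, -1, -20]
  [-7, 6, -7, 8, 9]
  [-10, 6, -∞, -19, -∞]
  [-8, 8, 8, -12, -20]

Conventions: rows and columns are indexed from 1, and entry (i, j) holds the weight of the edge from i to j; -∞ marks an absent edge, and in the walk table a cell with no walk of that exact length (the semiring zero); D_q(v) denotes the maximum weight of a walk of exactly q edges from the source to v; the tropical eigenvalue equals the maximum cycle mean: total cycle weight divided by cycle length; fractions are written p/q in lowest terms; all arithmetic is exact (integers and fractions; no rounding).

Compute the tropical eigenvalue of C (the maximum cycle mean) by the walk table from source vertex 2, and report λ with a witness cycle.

q=0: [-∞, 0, -∞, -∞, -∞]
q=1: [-∞, -4, 8, -1, -20]
q=2: [1, 14, 4, 16, 17]
q=3: [9, 25, 25, 13, 13]
q=4: [18, 31, 33, 33, 34]
q=5: [26, 42, 42, 41, 42]
Optimal cycle mean attained by: cycle 3->5->3, total 9 + 8, length 2.
Answer: λ = 17/2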